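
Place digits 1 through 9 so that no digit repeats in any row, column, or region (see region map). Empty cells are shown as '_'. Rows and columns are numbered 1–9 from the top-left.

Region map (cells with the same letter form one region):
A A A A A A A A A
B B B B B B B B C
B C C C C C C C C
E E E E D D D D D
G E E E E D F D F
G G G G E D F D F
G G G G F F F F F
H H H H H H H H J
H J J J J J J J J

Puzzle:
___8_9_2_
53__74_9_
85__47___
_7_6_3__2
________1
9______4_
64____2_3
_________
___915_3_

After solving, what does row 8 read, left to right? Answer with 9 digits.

369482517

row 7, column 6 = 8 (sole candidate).
row 5, column 6 = 6 (sole candidate).
row 6, column 6 = 1 (sole candidate).
row 8, column 6 = 2: row 8 has {}; col 6 has {1,3,4,5,6,7,8,9}; region has {} → only 2 remains.
row 2, column 9 = 8 (hidden single in row 2).
row 7, column 5 = 9 (hidden single in row 7).
row 5, column 1 = 2 (hidden single in column 1).
row 6, column 2 = 8 (sole candidate).
row 5, column 2 = 9 (sole candidate).
row 4, column 7 = 9 (hidden single in row 4).
row 6, column 5 = 2 (hidden single in row 6).
row 8, column 3 = 9: in row 8, 9 can only go here (every other open cell in that row sees a 9).
row 3, column 9 = 9 (hidden single in row 3).
row 9, column 2 = 2 (hidden single in column 2).
row 5, column 8 = 7 (hidden single in region D).
row 7, column 8 = 5 (sole candidate).
row 4, column 8 = 8 (sole candidate).
row 5, column 7 = 4 (sole candidate).
row 4, column 5 = 5 (sole candidate).
row 8, column 4 = 4: in column 4, 4 can only go here (every other open cell in that column sees a 4).
row 9, column 1 = 7 (sole candidate).
row 8, column 7 = 5: in row 8, 5 can only go here (every other open cell in that row sees a 5).
row 8, column 9 = 7: in row 8, 7 can only go here (every other open cell in that row sees a 7).
row 6, column 9 = 6 (sole candidate).
row 9, column 9 = 4 (sole candidate).
row 1, column 9 = 5 (sole candidate).
row 6, column 7 = 7 (sole candidate).
row 1, column 3 = 7 (hidden single in row 1).
row 7, column 3 = 1 (sole candidate).
row 7, column 4 = 7 (sole candidate).
row 4, column 3 = 4 (sole candidate).
row 4, column 1 = 1 (sole candidate).
row 8, column 1 = 3: row 8 has {2,4,5,7,9}; col 1 has {1,2,5,6,7,8,9}; region has {2,4,5,7,9} → only 3 remains.
row 1, column 1 = 4 (sole candidate).
row 8, column 5 = 8: in row 8, 8 can only go here (every other open cell in that row sees an 8).
row 5, column 5 = 3 (sole candidate).
row 1, column 5 = 6 (sole candidate).
row 5, column 4 = 5 (sole candidate).
row 6, column 4 = 3 (sole candidate).
row 1, column 2 = 1 (sole candidate).
row 1, column 7 = 3 (sole candidate).
row 5, column 3 = 8 (sole candidate).
row 6, column 3 = 5 (sole candidate).
row 8, column 2 = 6: row 8 has {2,3,4,5,7,8,9}; col 2 has {1,2,3,4,5,7,8,9}; region has {2,3,4,5,7,8,9} → only 6 remains.
row 8, column 8 = 1: row 8 has {2,3,4,5,6,7,8,9}; col 8 has {2,3,4,5,7,8,9}; region has {2,3,4,5,6,7,8,9} → only 1 remains.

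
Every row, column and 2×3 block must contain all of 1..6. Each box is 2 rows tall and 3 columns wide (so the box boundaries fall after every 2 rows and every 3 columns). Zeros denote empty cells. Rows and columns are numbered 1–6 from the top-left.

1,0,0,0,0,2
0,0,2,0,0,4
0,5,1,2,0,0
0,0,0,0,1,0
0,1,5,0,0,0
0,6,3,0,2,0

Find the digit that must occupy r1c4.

r2c2 = 3 (sole candidate).
r6c1 = 4 (sole candidate).
r1c2 = 4 (sole candidate).
r1c3 = 6 (sole candidate).
r2c1 = 5 (sole candidate).
r2c5 = 6 (sole candidate).
r4c2 = 2 (sole candidate).
r4c3 = 4 (sole candidate).
r5c1 = 2 (sole candidate).
r2c4 = 1 (sole candidate).
r6c4 = 5 (sole candidate).
r6c6 = 1 (sole candidate).
r1c4 = 3: row 1 has {1,2,4,6}; col 4 has {1,2,5}; box has {1,2,4,6} → only 3 remains.

3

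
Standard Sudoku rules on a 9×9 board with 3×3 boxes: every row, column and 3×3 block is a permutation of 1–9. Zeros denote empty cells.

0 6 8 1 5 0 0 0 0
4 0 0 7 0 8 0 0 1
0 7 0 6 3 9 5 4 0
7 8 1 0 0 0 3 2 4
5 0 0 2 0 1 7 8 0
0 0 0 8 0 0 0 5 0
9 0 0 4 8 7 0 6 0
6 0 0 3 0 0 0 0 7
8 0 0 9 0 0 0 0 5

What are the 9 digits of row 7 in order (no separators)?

915487263

r2c5 = 2: row 2 has {1,4,7,8}; col 5 has {3,5,8}; box has {1,3,5,6,7,8,9} → only 2 remains.
r3c3 = 2: row 3 has {3,4,5,6,7,9}; col 3 has {1,8}; box has {4,6,7,8} → only 2 remains.
r3c9 = 8: row 3 has {2,3,4,5,6,7,9}; col 9 has {1,4,5,7}; box has {1,4,5} → only 8 remains.
r4c4 = 5: row 4 has {1,2,3,4,7,8}; col 4 has {1,2,3,4,6,7,8,9}; box has {1,2,8} → only 5 remains.
r4c6 = 6: row 4 has {1,2,3,4,5,7,8}; col 6 has {1,7,8,9}; box has {1,2,5,8} → only 6 remains.
r8c5 = 1: row 8 has {3,6,7}; col 5 has {2,3,5,8}; box has {3,4,7,8,9} → only 1 remains.
r8c8 = 9: row 8 has {1,3,6,7}; col 8 has {2,4,5,6,8}; box has {5,6,7} → only 9 remains.
r9c5 = 6: row 9 has {5,8,9}; col 5 has {1,2,3,5,8}; box has {1,3,4,7,8,9} → only 6 remains.
r9c6 = 2: row 9 has {5,6,8,9}; col 6 has {1,6,7,8,9}; box has {1,3,4,6,7,8,9} → only 2 remains.
r1c1 = 3: row 1 has {1,5,6,8}; col 1 has {4,5,6,7,8,9}; box has {2,4,6,7,8} → only 3 remains.
r1c6 = 4: row 1 has {1,3,5,6,8}; col 6 has {1,2,6,7,8,9}; box has {1,2,3,5,6,7,8,9} → only 4 remains.
r1c8 = 7: row 1 has {1,3,4,5,6,8}; col 8 has {2,4,5,6,8,9}; box has {1,4,5,8} → only 7 remains.
r2c8 = 3: row 2 has {1,2,4,7,8}; col 8 has {2,4,5,6,7,8,9}; box has {1,4,5,7,8} → only 3 remains.
r3c1 = 1: row 3 has {2,3,4,5,6,7,8,9}; col 1 has {3,4,5,6,7,8,9}; box has {2,3,4,6,7,8} → only 1 remains.
r4c5 = 9: row 4 has {1,2,3,4,5,6,7,8}; col 5 has {1,2,3,5,6,8}; box has {1,2,5,6,8} → only 9 remains.
r5c5 = 4: row 5 has {1,2,5,7,8}; col 5 has {1,2,3,5,6,8,9}; box has {1,2,5,6,8,9} → only 4 remains.
r6c1 = 2: row 6 has {5,8}; col 1 has {1,3,4,5,6,7,8,9}; box has {1,5,7,8} → only 2 remains.
r6c5 = 7: row 6 has {2,5,8}; col 5 has {1,2,3,4,5,6,8,9}; box has {1,2,4,5,6,8,9} → only 7 remains.
r6c6 = 3: row 6 has {2,5,7,8}; col 6 has {1,2,4,6,7,8,9}; box has {1,2,4,5,6,7,8,9} → only 3 remains.
r8c6 = 5: row 8 has {1,3,6,7,9}; col 6 has {1,2,3,4,6,7,8,9}; box has {1,2,3,4,6,7,8,9} → only 5 remains.
r9c8 = 1: row 9 has {2,5,6,8,9}; col 8 has {2,3,4,5,6,7,8,9}; box has {5,6,7,9} → only 1 remains.
r7c7 = 2: row 7 has {4,6,7,8,9}; col 7 has {3,5,7}; box has {1,5,6,7,9} → only 2 remains.
r7c9 = 3: row 7 has {2,4,6,7,8,9}; col 9 has {1,4,5,7,8}; box has {1,2,5,6,7,9} → only 3 remains.
r8c3 = 4: row 8 has {1,3,5,6,7,9}; col 3 has {1,2,8}; box has {6,8,9} → only 4 remains.
r8c7 = 8: row 8 has {1,3,4,5,6,7,9}; col 7 has {2,3,5,7}; box has {1,2,3,5,6,7,9} → only 8 remains.
r9c2 = 3: row 9 has {1,2,5,6,8,9}; col 2 has {6,7,8}; box has {4,6,8,9} → only 3 remains.
r9c3 = 7: row 9 has {1,2,3,5,6,8,9}; col 3 has {1,2,4,8}; box has {3,4,6,8,9} → only 7 remains.
r9c7 = 4: row 9 has {1,2,3,5,6,7,8,9}; col 7 has {2,3,5,7,8}; box has {1,2,3,5,6,7,8,9} → only 4 remains.
r1c7 = 9: row 1 has {1,3,4,5,6,7,8}; col 7 has {2,3,4,5,7,8}; box has {1,3,4,5,7,8} → only 9 remains.
r1c9 = 2: row 1 has {1,3,4,5,6,7,8,9}; col 9 has {1,3,4,5,7,8}; box has {1,3,4,5,7,8,9} → only 2 remains.
r2c7 = 6: row 2 has {1,2,3,4,7,8}; col 7 has {2,3,4,5,7,8,9}; box has {1,2,3,4,5,7,8,9} → only 6 remains.
r5c2 = 9: row 5 has {1,2,4,5,7,8}; col 2 has {3,6,7,8}; box has {1,2,5,7,8} → only 9 remains.
r5c9 = 6: row 5 has {1,2,4,5,7,8,9}; col 9 has {1,2,3,4,5,7,8}; box has {2,3,4,5,7,8} → only 6 remains.
r6c2 = 4: row 6 has {2,3,5,7,8}; col 2 has {3,6,7,8,9}; box has {1,2,5,7,8,9} → only 4 remains.
r6c3 = 6: row 6 has {2,3,4,5,7,8}; col 3 has {1,2,4,7,8}; box has {1,2,4,5,7,8,9} → only 6 remains.
r6c7 = 1: row 6 has {2,3,4,5,6,7,8}; col 7 has {2,3,4,5,6,7,8,9}; box has {2,3,4,5,6,7,8} → only 1 remains.
r6c9 = 9: row 6 has {1,2,3,4,5,6,7,8}; col 9 has {1,2,3,4,5,6,7,8}; box has {1,2,3,4,5,6,7,8} → only 9 remains.
r7c3 = 5: row 7 has {2,3,4,6,7,8,9}; col 3 has {1,2,4,6,7,8}; box has {3,4,6,7,8,9} → only 5 remains.
r8c2 = 2: row 8 has {1,3,4,5,6,7,8,9}; col 2 has {3,4,6,7,8,9}; box has {3,4,5,6,7,8,9} → only 2 remains.
r2c2 = 5: row 2 has {1,2,3,4,6,7,8}; col 2 has {2,3,4,6,7,8,9}; box has {1,2,3,4,6,7,8} → only 5 remains.
r2c3 = 9: row 2 has {1,2,3,4,5,6,7,8}; col 3 has {1,2,4,5,6,7,8}; box has {1,2,3,4,5,6,7,8} → only 9 remains.
r5c3 = 3: row 5 has {1,2,4,5,6,7,8,9}; col 3 has {1,2,4,5,6,7,8,9}; box has {1,2,4,5,6,7,8,9} → only 3 remains.
r7c2 = 1: row 7 has {2,3,4,5,6,7,8,9}; col 2 has {2,3,4,5,6,7,8,9}; box has {2,3,4,5,6,7,8,9} → only 1 remains.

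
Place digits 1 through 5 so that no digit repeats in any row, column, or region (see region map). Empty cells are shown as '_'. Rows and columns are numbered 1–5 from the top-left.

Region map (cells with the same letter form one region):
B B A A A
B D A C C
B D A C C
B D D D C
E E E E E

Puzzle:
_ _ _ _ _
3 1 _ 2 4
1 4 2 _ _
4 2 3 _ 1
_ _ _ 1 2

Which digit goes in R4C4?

R1C2 = 5 (sole candidate).
R1C5 = 3 (sole candidate).
R2C3 = 5 (sole candidate).
R3C5 = 5 (sole candidate).
R4C4 = 5: row 4 has {1,2,3,4}; col 4 has {1,2}; region has {1,2,3,4} → only 5 remains.

5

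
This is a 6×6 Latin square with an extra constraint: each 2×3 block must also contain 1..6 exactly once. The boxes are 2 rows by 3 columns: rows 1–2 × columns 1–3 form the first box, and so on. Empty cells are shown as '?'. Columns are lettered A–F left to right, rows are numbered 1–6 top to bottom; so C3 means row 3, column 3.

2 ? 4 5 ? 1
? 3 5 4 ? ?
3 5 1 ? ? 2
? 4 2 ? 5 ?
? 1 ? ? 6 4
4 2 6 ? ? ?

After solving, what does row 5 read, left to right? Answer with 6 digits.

B1 = 6: row 1 has {1,2,4,5}; col 2 has {1,2,3,4,5}; box has {2,3,4,5} → only 6 remains.
E1 = 3: row 1 has {1,2,4,5,6}; col 5 has {5,6}; box has {1,4,5} → only 3 remains.
A2 = 1: row 2 has {3,4,5}; col 1 has {2,3,4}; box has {2,3,4,5,6} → only 1 remains.
E2 = 2: row 2 has {1,3,4,5}; col 5 has {3,5,6}; box has {1,3,4,5} → only 2 remains.
F2 = 6: row 2 has {1,2,3,4,5}; col 6 has {1,2,4}; box has {1,2,3,4,5} → only 6 remains.
D3 = 6: row 3 has {1,2,3,5}; col 4 has {4,5}; box has {2,5} → only 6 remains.
E3 = 4: row 3 has {1,2,3,5,6}; col 5 has {2,3,5,6}; box has {2,5,6} → only 4 remains.
A4 = 6: row 4 has {2,4,5}; col 1 has {1,2,3,4}; box has {1,2,3,4,5} → only 6 remains.
F4 = 3: row 4 has {2,4,5,6}; col 6 has {1,2,4,6}; box has {2,4,5,6} → only 3 remains.
A5 = 5: row 5 has {1,4,6}; col 1 has {1,2,3,4,6}; box has {1,2,4,6} → only 5 remains.
C5 = 3: row 5 has {1,4,5,6}; col 3 has {1,2,4,5,6}; box has {1,2,4,5,6} → only 3 remains.
D5 = 2: row 5 has {1,3,4,5,6}; col 4 has {4,5,6}; box has {4,6} → only 2 remains.

513264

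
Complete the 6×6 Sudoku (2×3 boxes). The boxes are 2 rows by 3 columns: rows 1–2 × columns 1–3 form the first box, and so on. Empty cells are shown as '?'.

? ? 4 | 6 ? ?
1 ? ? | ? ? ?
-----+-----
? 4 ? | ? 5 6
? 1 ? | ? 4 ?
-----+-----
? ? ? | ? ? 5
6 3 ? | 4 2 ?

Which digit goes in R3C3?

R2C5 = 3: row 2 has {1}; col 5 has {2,4,5}; box has {6} → only 3 remains.
R5C2 = 2: row 5 has {5}; col 2 has {1,3,4}; box has {3,6} → only 2 remains.
R5C3 = 1: row 5 has {2,5}; col 3 has {4}; box has {2,3,6} → only 1 remains.
R5C4 = 3: row 5 has {1,2,5}; col 4 has {4,6}; box has {2,4,5} → only 3 remains.
R5C5 = 6: row 5 has {1,2,3,5}; col 5 has {2,3,4,5}; box has {2,3,4,5} → only 6 remains.
R6C3 = 5: row 6 has {2,3,4,6}; col 3 has {1,4}; box has {1,2,3,6} → only 5 remains.
R6C6 = 1: row 6 has {2,3,4,5,6}; col 6 has {5,6}; box has {2,3,4,5,6} → only 1 remains.
R1C2 = 5: row 1 has {4,6}; col 2 has {1,2,3,4}; box has {1,4} → only 5 remains.
R1C5 = 1: row 1 has {4,5,6}; col 5 has {2,3,4,5,6}; box has {3,6} → only 1 remains.
R1C6 = 2: row 1 has {1,4,5,6}; col 6 has {1,5,6}; box has {1,3,6} → only 2 remains.
R2C2 = 6: row 2 has {1,3}; col 2 has {1,2,3,4,5}; box has {1,4,5} → only 6 remains.
R2C3 = 2: row 2 has {1,3,6}; col 3 has {1,4,5}; box has {1,4,5,6} → only 2 remains.
R2C4 = 5: row 2 has {1,2,3,6}; col 4 has {3,4,6}; box has {1,2,3,6} → only 5 remains.
R2C6 = 4: row 2 has {1,2,3,5,6}; col 6 has {1,2,5,6}; box has {1,2,3,5,6} → only 4 remains.
R3C3 = 3: row 3 has {4,5,6}; col 3 has {1,2,4,5}; box has {1,4} → only 3 remains.

3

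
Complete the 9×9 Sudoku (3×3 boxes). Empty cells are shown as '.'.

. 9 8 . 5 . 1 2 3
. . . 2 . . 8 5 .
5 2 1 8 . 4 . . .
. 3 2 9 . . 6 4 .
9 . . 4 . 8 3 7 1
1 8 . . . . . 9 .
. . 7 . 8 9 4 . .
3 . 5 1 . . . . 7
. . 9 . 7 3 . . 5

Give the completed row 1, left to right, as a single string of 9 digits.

row 3, column 8 = 6: row 3 has {1,2,4,5,8}; col 8 has {2,4,5,7,9}; box has {1,2,3,5,8} → only 6 remains.
row 3, column 9 = 9: row 3 has {1,2,4,5,6,8}; col 9 has {1,3,5,7}; box has {1,2,3,5,6,8} → only 9 remains.
row 4, column 1 = 7: row 4 has {2,3,4,6,9}; col 1 has {1,3,5,9}; box has {1,2,3,8,9} → only 7 remains.
row 4, column 5 = 1: row 4 has {2,3,4,6,7,9}; col 5 has {5,7,8}; box has {4,8,9} → only 1 remains.
row 4, column 6 = 5: row 4 has {1,2,3,4,6,7,9}; col 6 has {3,4,8,9}; box has {1,4,8,9} → only 5 remains.
row 4, column 9 = 8: row 4 has {1,2,3,4,5,6,7,9}; col 9 has {1,3,5,7,9}; box has {1,3,4,6,7,9} → only 8 remains.
row 5, column 3 = 6: row 5 has {1,3,4,7,8,9}; col 3 has {1,2,5,7,8,9}; box has {1,2,3,7,8,9} → only 6 remains.
row 5, column 5 = 2: row 5 has {1,3,4,6,7,8,9}; col 5 has {1,5,7,8}; box has {1,4,5,8,9} → only 2 remains.
row 6, column 3 = 4: row 6 has {1,8,9}; col 3 has {1,2,5,6,7,8,9}; box has {1,2,3,6,7,8,9} → only 4 remains.
row 6, column 9 = 2: row 6 has {1,4,8,9}; col 9 has {1,3,5,7,8,9}; box has {1,3,4,6,7,8,9} → only 2 remains.
row 7, column 9 = 6: row 7 has {4,7,8,9}; col 9 has {1,2,3,5,7,8,9}; box has {4,5,7} → only 6 remains.
row 8, column 8 = 8: row 8 has {1,3,5,7}; col 8 has {2,4,5,6,7,9}; box has {4,5,6,7} → only 8 remains.
row 9, column 4 = 6: row 9 has {3,5,7,9}; col 4 has {1,2,4,8,9}; box has {1,3,7,8,9} → only 6 remains.
row 9, column 7 = 2: row 9 has {3,5,6,7,9}; col 7 has {1,3,4,6,8}; box has {4,5,6,7,8} → only 2 remains.
row 9, column 8 = 1: row 9 has {2,3,5,6,7,9}; col 8 has {2,4,5,6,7,8,9}; box has {2,4,5,6,7,8} → only 1 remains.
row 1, column 4 = 7: row 1 has {1,2,3,5,8,9}; col 4 has {1,2,4,6,8,9}; box has {2,4,5,8} → only 7 remains.
row 1, column 6 = 6: row 1 has {1,2,3,5,7,8,9}; col 6 has {3,4,5,8,9}; box has {2,4,5,7,8} → only 6 remains.
row 2, column 3 = 3: row 2 has {2,5,8}; col 3 has {1,2,4,5,6,7,8,9}; box has {1,2,5,8,9} → only 3 remains.
row 2, column 5 = 9: row 2 has {2,3,5,8}; col 5 has {1,2,5,7,8}; box has {2,4,5,6,7,8} → only 9 remains.
row 2, column 6 = 1: row 2 has {2,3,5,8,9}; col 6 has {3,4,5,6,8,9}; box has {2,4,5,6,7,8,9} → only 1 remains.
row 2, column 9 = 4: row 2 has {1,2,3,5,8,9}; col 9 has {1,2,3,5,6,7,8,9}; box has {1,2,3,5,6,8,9} → only 4 remains.
row 3, column 5 = 3: row 3 has {1,2,4,5,6,8,9}; col 5 has {1,2,5,7,8,9}; box has {1,2,4,5,6,7,8,9} → only 3 remains.
row 3, column 7 = 7: row 3 has {1,2,3,4,5,6,8,9}; col 7 has {1,2,3,4,6,8}; box has {1,2,3,4,5,6,8,9} → only 7 remains.
row 5, column 2 = 5: row 5 has {1,2,3,4,6,7,8,9}; col 2 has {2,3,8,9}; box has {1,2,3,4,6,7,8,9} → only 5 remains.
row 6, column 4 = 3: row 6 has {1,2,4,8,9}; col 4 has {1,2,4,6,7,8,9}; box has {1,2,4,5,8,9} → only 3 remains.
row 6, column 5 = 6: row 6 has {1,2,3,4,8,9}; col 5 has {1,2,3,5,7,8,9}; box has {1,2,3,4,5,8,9} → only 6 remains.
row 6, column 6 = 7: row 6 has {1,2,3,4,6,8,9}; col 6 has {1,3,4,5,6,8,9}; box has {1,2,3,4,5,6,8,9} → only 7 remains.
row 6, column 7 = 5: row 6 has {1,2,3,4,6,7,8,9}; col 7 has {1,2,3,4,6,7,8}; box has {1,2,3,4,6,7,8,9} → only 5 remains.
row 7, column 1 = 2: row 7 has {4,6,7,8,9}; col 1 has {1,3,5,7,9}; box has {3,5,7,9} → only 2 remains.
row 7, column 2 = 1: row 7 has {2,4,6,7,8,9}; col 2 has {2,3,5,8,9}; box has {2,3,5,7,9} → only 1 remains.
row 7, column 4 = 5: row 7 has {1,2,4,6,7,8,9}; col 4 has {1,2,3,4,6,7,8,9}; box has {1,3,6,7,8,9} → only 5 remains.
row 7, column 8 = 3: row 7 has {1,2,4,5,6,7,8,9}; col 8 has {1,2,4,5,6,7,8,9}; box has {1,2,4,5,6,7,8} → only 3 remains.
row 8, column 5 = 4: row 8 has {1,3,5,7,8}; col 5 has {1,2,3,5,6,7,8,9}; box has {1,3,5,6,7,8,9} → only 4 remains.
row 8, column 6 = 2: row 8 has {1,3,4,5,7,8}; col 6 has {1,3,4,5,6,7,8,9}; box has {1,3,4,5,6,7,8,9} → only 2 remains.
row 8, column 7 = 9: row 8 has {1,2,3,4,5,7,8}; col 7 has {1,2,3,4,5,6,7,8}; box has {1,2,3,4,5,6,7,8} → only 9 remains.
row 9, column 2 = 4: row 9 has {1,2,3,5,6,7,9}; col 2 has {1,2,3,5,8,9}; box has {1,2,3,5,7,9} → only 4 remains.
row 1, column 1 = 4: row 1 has {1,2,3,5,6,7,8,9}; col 1 has {1,2,3,5,7,9}; box has {1,2,3,5,8,9} → only 4 remains.

498756123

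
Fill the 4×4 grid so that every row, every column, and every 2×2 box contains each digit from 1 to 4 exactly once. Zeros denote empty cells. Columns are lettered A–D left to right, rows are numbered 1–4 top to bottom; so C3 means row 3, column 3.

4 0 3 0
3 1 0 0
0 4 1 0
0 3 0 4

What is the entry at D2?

2

B1 = 2: row 1 has {3,4}; col 2 has {1,3,4}; box has {1,3,4} → only 2 remains.
D1 = 1: row 1 has {2,3,4}; col 4 has {4}; box has {3} → only 1 remains.
D2 = 2: row 2 has {1,3}; col 4 has {1,4}; box has {1,3} → only 2 remains.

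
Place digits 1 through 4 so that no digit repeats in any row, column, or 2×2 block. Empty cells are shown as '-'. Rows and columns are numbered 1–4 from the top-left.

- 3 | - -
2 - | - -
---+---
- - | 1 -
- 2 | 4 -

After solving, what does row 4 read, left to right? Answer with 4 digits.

1243

row 1, column 3 = 2 (sole candidate).
row 2, column 3 = 3 (sole candidate).
row 3, column 2 = 4 (sole candidate).
row 4, column 4 = 3: row 4 has {2,4}; col 4 has {}; box has {1,4} → only 3 remains.
row 2, column 2 = 1 (sole candidate).
row 2, column 4 = 4 (sole candidate).
row 3, column 1 = 3 (sole candidate).
row 3, column 4 = 2 (sole candidate).
row 4, column 1 = 1: row 4 has {2,3,4}; col 1 has {2,3}; box has {2,3,4} → only 1 remains.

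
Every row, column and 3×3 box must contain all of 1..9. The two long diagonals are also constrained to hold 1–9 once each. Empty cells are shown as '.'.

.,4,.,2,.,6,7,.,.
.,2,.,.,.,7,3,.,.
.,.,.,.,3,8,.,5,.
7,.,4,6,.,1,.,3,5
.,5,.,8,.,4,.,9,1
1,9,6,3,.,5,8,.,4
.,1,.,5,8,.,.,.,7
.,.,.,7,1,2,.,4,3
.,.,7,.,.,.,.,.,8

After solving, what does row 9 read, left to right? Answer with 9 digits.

537469128

R1C9 = 9: row 1 has {2,4,6,7}; col 9 has {1,3,4,5,7,8}; box has {3,5,7}; anti-diagonal has {1,3} → only 9 remains.
R2C9 = 6: row 2 has {2,3,7}; col 9 has {1,3,4,5,7,8,9}; box has {3,5,7,9} → only 6 remains.
R3C9 = 2: row 3 has {3,5,8}; col 9 has {1,3,4,5,6,7,8,9}; box has {3,5,6,7,9} → only 2 remains.
R4C2 = 8: row 4 has {1,3,4,5,6,7}; col 2 has {1,2,4,5,9}; box has {1,4,5,6,7,9} → only 8 remains.
R4C7 = 2: row 4 has {1,3,4,5,6,7,8}; col 7 has {3,7,8}; box has {1,3,4,5,8,9} → only 2 remains.
R5C5 = 7: row 5 has {1,4,5,8,9}; col 5 has {1,3,8}; box has {1,3,4,5,6,8}; main diagonal has {2,4,5,6,8}; anti-diagonal has {1,3,9} → only 7 remains.
R5C7 = 6: row 5 has {1,4,5,7,8,9}; col 7 has {2,3,7,8}; box has {1,2,3,4,5,8,9} → only 6 remains.
R6C5 = 2: row 6 has {1,3,4,5,6,8,9}; col 5 has {1,3,7,8}; box has {1,3,4,5,6,7,8} → only 2 remains.
R6C8 = 7: row 6 has {1,2,3,4,5,6,8,9}; col 8 has {3,4,5,9}; box has {1,2,3,4,5,6,8,9} → only 7 remains.
R7C3 = 2: row 7 has {1,5,7,8}; col 3 has {4,6,7}; box has {1,7}; anti-diagonal has {1,3,7,9} → only 2 remains.
R7C7 = 9: row 7 has {1,2,5,7,8}; col 7 has {2,3,6,7,8}; box has {3,4,7,8}; main diagonal has {2,4,5,6,7,8} → only 9 remains.
R7C8 = 6: row 7 has {1,2,5,7,8,9}; col 8 has {3,4,5,7,9}; box has {3,4,7,8,9} → only 6 remains.
R8C2 = 6: row 8 has {1,2,3,4,7}; col 2 has {1,2,4,5,8,9}; box has {1,2,7}; anti-diagonal has {1,2,3,7,9} → only 6 remains.
R8C7 = 5: row 8 has {1,2,3,4,6,7}; col 7 has {2,3,6,7,8,9}; box has {3,4,6,7,8,9} → only 5 remains.
R9C2 = 3: row 9 has {7,8}; col 2 has {1,2,4,5,6,8,9}; box has {1,2,6,7} → only 3 remains.
R9C6 = 9: row 9 has {3,7,8}; col 6 has {1,2,4,5,6,7,8}; box has {1,2,5,7,8} → only 9 remains.
R9C7 = 1: row 9 has {3,7,8,9}; col 7 has {2,3,5,6,7,8,9}; box has {3,4,5,6,7,8,9} → only 1 remains.
R9C8 = 2: row 9 has {1,3,7,8,9}; col 8 has {3,4,5,6,7,9}; box has {1,3,4,5,6,7,8,9} → only 2 remains.
R1C1 = 3: row 1 has {2,4,6,7,9}; col 1 has {1,7}; box has {2,4}; main diagonal has {2,4,5,6,7,8,9} → only 3 remains.
R1C5 = 5: row 1 has {2,3,4,6,7,9}; col 5 has {1,2,3,7,8}; box has {2,3,6,7,8} → only 5 remains.
R2C8 = 8: row 2 has {2,3,6,7}; col 8 has {2,3,4,5,6,7,9}; box has {2,3,5,6,7,9}; anti-diagonal has {1,2,3,6,7,9} → only 8 remains.
R3C2 = 7: row 3 has {2,3,5,8}; col 2 has {1,2,3,4,5,6,8,9}; box has {2,3,4} → only 7 remains.
R3C3 = 1: row 3 has {2,3,5,7,8}; col 3 has {2,4,6,7}; box has {2,3,4,7}; main diagonal has {2,3,4,5,6,7,8,9} → only 1 remains.
R3C7 = 4: row 3 has {1,2,3,5,7,8}; col 7 has {1,2,3,5,6,7,8,9}; box has {2,3,5,6,7,8,9}; anti-diagonal has {1,2,3,6,7,8,9} → only 4 remains.
R4C5 = 9: row 4 has {1,2,3,4,5,6,7,8}; col 5 has {1,2,3,5,7,8}; box has {1,2,3,4,5,6,7,8} → only 9 remains.
R5C1 = 2: row 5 has {1,4,5,6,7,8,9}; col 1 has {1,3,7}; box has {1,4,5,6,7,8,9} → only 2 remains.
R5C3 = 3: row 5 has {1,2,4,5,6,7,8,9}; col 3 has {1,2,4,6,7}; box has {1,2,4,5,6,7,8,9} → only 3 remains.
R7C1 = 4: row 7 has {1,2,5,6,7,8,9}; col 1 has {1,2,3,7}; box has {1,2,3,6,7} → only 4 remains.
R7C6 = 3: row 7 has {1,2,4,5,6,7,8,9}; col 6 has {1,2,4,5,6,7,8,9}; box has {1,2,5,7,8,9} → only 3 remains.
R9C1 = 5: row 9 has {1,2,3,7,8,9}; col 1 has {1,2,3,4,7}; box has {1,2,3,4,6,7}; anti-diagonal has {1,2,3,4,6,7,8,9} → only 5 remains.
R9C4 = 4: row 9 has {1,2,3,5,7,8,9}; col 4 has {2,3,5,6,7,8}; box has {1,2,3,5,7,8,9} → only 4 remains.
R9C5 = 6: row 9 has {1,2,3,4,5,7,8,9}; col 5 has {1,2,3,5,7,8,9}; box has {1,2,3,4,5,7,8,9} → only 6 remains.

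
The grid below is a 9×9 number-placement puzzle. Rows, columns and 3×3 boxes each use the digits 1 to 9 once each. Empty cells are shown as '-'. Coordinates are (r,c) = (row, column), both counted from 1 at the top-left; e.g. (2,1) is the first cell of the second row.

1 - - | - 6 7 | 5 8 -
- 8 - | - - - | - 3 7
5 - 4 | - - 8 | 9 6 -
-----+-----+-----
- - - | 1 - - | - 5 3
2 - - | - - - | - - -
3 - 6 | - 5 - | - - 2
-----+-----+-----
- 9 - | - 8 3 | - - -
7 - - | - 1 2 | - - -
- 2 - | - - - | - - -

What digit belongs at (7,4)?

6

(1,2) = 3: row 1 has {1,5,6,7,8}; col 2 has {2,8,9}; box has {1,4,5,8} → only 3 remains.
(1,9) = 4: row 1 has {1,3,5,6,7,8}; col 9 has {2,3,7}; box has {3,5,6,7,8,9} → only 4 remains.
(3,2) = 7: row 3 has {4,5,6,8,9}; col 2 has {2,3,8,9}; box has {1,3,4,5,8} → only 7 remains.
(3,9) = 1: row 3 has {4,5,6,7,8,9}; col 9 has {2,3,4,7}; box has {3,4,5,6,7,8,9} → only 1 remains.
(4,2) = 4: row 4 has {1,3,5}; col 2 has {2,3,7,8,9}; box has {2,3,6} → only 4 remains.
(6,2) = 1: row 6 has {2,3,5,6}; col 2 has {2,3,4,7,8,9}; box has {2,3,4,6} → only 1 remains.
(2,7) = 2: row 2 has {3,7,8}; col 7 has {5,9}; box has {1,3,4,5,6,7,8,9} → only 2 remains.
(5,2) = 5: row 5 has {2}; col 2 has {1,2,3,4,7,8,9}; box has {1,2,3,4,6} → only 5 remains.
(8,2) = 6: row 8 has {1,2,7}; col 2 has {1,2,3,4,5,7,8,9}; box has {2,7,9} → only 6 remains.
(2,3) = 9: row 2 has {2,3,7,8}; col 3 has {4,6}; box has {1,3,4,5,7,8} → only 9 remains.
(2,5) = 4: row 2 has {2,3,7,8,9}; col 5 has {1,5,6,8}; box has {6,7,8} → only 4 remains.
(7,1) = 4: row 7 has {3,8,9}; col 1 has {1,2,3,5,7}; box has {2,6,7,9} → only 4 remains.
(9,1) = 8: row 9 has {2}; col 1 has {1,2,3,4,5,7}; box has {2,4,6,7,9} → only 8 remains.
(1,3) = 2: row 1 has {1,3,4,5,6,7,8}; col 3 has {4,6,9}; box has {1,3,4,5,7,8,9} → only 2 remains.
(1,4) = 9: row 1 has {1,2,3,4,5,6,7,8}; col 4 has {1}; box has {4,6,7,8} → only 9 remains.
(2,1) = 6: row 2 has {2,3,4,7,8,9}; col 1 has {1,2,3,4,5,7,8}; box has {1,2,3,4,5,7,8,9} → only 6 remains.
(2,4) = 5: row 2 has {2,3,4,6,7,8,9}; col 4 has {1,9}; box has {4,6,7,8,9} → only 5 remains.
(2,6) = 1: row 2 has {2,3,4,5,6,7,8,9}; col 6 has {2,3,7,8}; box has {4,5,6,7,8,9} → only 1 remains.
(4,1) = 9: row 4 has {1,3,4,5}; col 1 has {1,2,3,4,5,6,7,8}; box has {1,2,3,4,5,6} → only 9 remains.
(4,6) = 6: row 4 has {1,3,4,5,9}; col 6 has {1,2,3,7,8}; box has {1,5} → only 6 remains.
(8,4) = 4: row 8 has {1,2,6,7}; col 4 has {1,5,9}; box has {1,2,3,8} → only 4 remains.
(8,8) = 9: row 8 has {1,2,4,6,7}; col 8 has {3,5,6,8}; box has {} → only 9 remains.
(4,5) = 2: in row 4, 2 can only go here (every other open cell in that row sees a 2).
(3,5) = 3: row 3 has {1,4,5,6,7,8,9}; col 5 has {1,2,4,5,6,8}; box has {1,4,5,6,7,8,9} → only 3 remains.
(3,4) = 2: row 3 has {1,3,4,5,6,7,8,9}; col 4 has {1,4,5,9}; box has {1,3,4,5,6,7,8,9} → only 2 remains.
(5,4) = 3: in row 5, 3 can only go here (every other open cell in that row sees a 3).
(6,6) = 9: in row 6, 9 can only go here (every other open cell in that row sees a 9).
(5,5) = 7: row 5 has {2,3,5}; col 5 has {1,2,3,4,5,6,8}; box has {1,2,3,5,6,9} → only 7 remains.
(5,6) = 4: row 5 has {2,3,5,7}; col 6 has {1,2,3,6,7,8,9}; box has {1,2,3,5,6,7,9} → only 4 remains.
(5,8) = 1: row 5 has {2,3,4,5,7}; col 8 has {3,5,6,8,9}; box has {2,3,5} → only 1 remains.
(6,4) = 8: row 6 has {1,2,3,5,6,9}; col 4 has {1,2,3,4,5,9}; box has {1,2,3,4,5,6,7,9} → only 8 remains.
(9,5) = 9: row 9 has {2,8}; col 5 has {1,2,3,4,5,6,7,8}; box has {1,2,3,4,8} → only 9 remains.
(9,6) = 5: row 9 has {2,8,9}; col 6 has {1,2,3,4,6,7,8,9}; box has {1,2,3,4,8,9} → only 5 remains.
(9,9) = 6: row 9 has {2,5,8,9}; col 9 has {1,2,3,4,7}; box has {9} → only 6 remains.
(5,3) = 8: row 5 has {1,2,3,4,5,7}; col 3 has {2,4,6,9}; box has {1,2,3,4,5,6,9} → only 8 remains.
(5,7) = 6: row 5 has {1,2,3,4,5,7,8}; col 7 has {2,5,9}; box has {1,2,3,5} → only 6 remains.
(5,9) = 9: row 5 has {1,2,3,4,5,6,7,8}; col 9 has {1,2,3,4,6,7}; box has {1,2,3,5,6} → only 9 remains.
(7,9) = 5: row 7 has {3,4,8,9}; col 9 has {1,2,3,4,6,7,9}; box has {6,9} → only 5 remains.
(8,9) = 8: row 8 has {1,2,4,6,7,9}; col 9 has {1,2,3,4,5,6,7,9}; box has {5,6,9} → only 8 remains.
(9,4) = 7: row 9 has {2,5,6,8,9}; col 4 has {1,2,3,4,5,8,9}; box has {1,2,3,4,5,8,9} → only 7 remains.
(9,8) = 4: row 9 has {2,5,6,7,8,9}; col 8 has {1,3,5,6,8,9}; box has {5,6,8,9} → only 4 remains.
(4,3) = 7: row 4 has {1,2,3,4,5,6,9}; col 3 has {2,4,6,8,9}; box has {1,2,3,4,5,6,8,9} → only 7 remains.
(4,7) = 8: row 4 has {1,2,3,4,5,6,7,9}; col 7 has {2,5,6,9}; box has {1,2,3,5,6,9} → only 8 remains.
(6,8) = 7: row 6 has {1,2,3,5,6,8,9}; col 8 has {1,3,4,5,6,8,9}; box has {1,2,3,5,6,8,9} → only 7 remains.
(7,3) = 1: row 7 has {3,4,5,8,9}; col 3 has {2,4,6,7,8,9}; box has {2,4,6,7,8,9} → only 1 remains.
(7,4) = 6: row 7 has {1,3,4,5,8,9}; col 4 has {1,2,3,4,5,7,8,9}; box has {1,2,3,4,5,7,8,9} → only 6 remains.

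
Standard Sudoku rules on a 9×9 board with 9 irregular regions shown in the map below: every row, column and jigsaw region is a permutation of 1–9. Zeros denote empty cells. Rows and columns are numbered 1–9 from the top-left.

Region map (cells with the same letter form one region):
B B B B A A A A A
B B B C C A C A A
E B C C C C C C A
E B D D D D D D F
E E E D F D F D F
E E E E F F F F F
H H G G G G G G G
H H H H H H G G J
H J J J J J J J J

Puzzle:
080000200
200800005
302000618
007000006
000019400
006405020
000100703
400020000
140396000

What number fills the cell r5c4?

r5c9 = 7: row 5 has {1,4,9}; col 9 has {3,5,6,8}; region has {1,2,4,5,6} → only 7 remains.
r6c9 = 9: row 6 has {2,4,5,6}; col 9 has {3,5,6,7,8}; region has {1,2,4,5,6,7} → only 9 remains.
r8c9 = 1: row 8 has {2,4}; col 9 has {3,5,6,7,8,9}; region has {3,4,6,9} → only 1 remains.
r9c9 = 2: row 9 has {1,3,4,6,9}; col 9 has {1,3,5,6,7,8,9}; region has {1,3,4,6,9} → only 2 remains.
r1c9 = 4: row 1 has {2,8}; col 9 has {1,2,3,5,6,7,8,9}; region has {2,5,8} → only 4 remains.
r5c8 = 3: in row 5, 3 can only go here (every other open cell in that row sees a 3).
r4c2 = 3: in row 4, 3 can only go here (every other open cell in that row sees a 3).
r4c1 = 9: in row 4, 9 can only go here (every other open cell in that row sees a 9).
r5c4 = 6: in row 5, 6 can only go here (every other open cell in that row sees a 6).

6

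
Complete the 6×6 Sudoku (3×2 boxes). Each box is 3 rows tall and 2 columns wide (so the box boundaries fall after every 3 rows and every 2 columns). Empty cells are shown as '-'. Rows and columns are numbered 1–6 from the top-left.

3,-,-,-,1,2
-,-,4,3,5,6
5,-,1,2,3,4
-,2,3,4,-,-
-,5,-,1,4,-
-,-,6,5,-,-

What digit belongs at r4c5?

6

r1c3 = 5: row 1 has {1,2,3}; col 3 has {1,3,4,6}; box has {1,2,3,4} → only 5 remains.
r1c4 = 6: row 1 has {1,2,3,5}; col 4 has {1,2,3,4,5}; box has {1,2,3,4,5} → only 6 remains.
r2c2 = 1: row 2 has {3,4,5,6}; col 2 has {2,5}; box has {3,5} → only 1 remains.
r3c2 = 6: row 3 has {1,2,3,4,5}; col 2 has {1,2,5}; box has {1,3,5} → only 6 remains.
r4c5 = 6: row 4 has {2,3,4}; col 5 has {1,3,4,5}; box has {4} → only 6 remains.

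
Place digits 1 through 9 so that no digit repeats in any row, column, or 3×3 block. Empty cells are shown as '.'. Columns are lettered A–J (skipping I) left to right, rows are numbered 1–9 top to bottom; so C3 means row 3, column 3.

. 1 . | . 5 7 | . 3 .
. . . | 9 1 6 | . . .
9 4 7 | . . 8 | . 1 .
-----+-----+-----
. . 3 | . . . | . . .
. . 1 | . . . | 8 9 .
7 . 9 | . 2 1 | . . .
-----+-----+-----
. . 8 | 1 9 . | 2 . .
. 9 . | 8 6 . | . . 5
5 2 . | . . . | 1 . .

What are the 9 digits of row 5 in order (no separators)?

E3 = 3 (sole candidate).
C8 = 4 (sole candidate).
H8 = 7 (sole candidate).
C9 = 6 (sole candidate).
C1 = 2 (sole candidate).
D1 = 4 (sole candidate).
C2 = 5 (sole candidate).
D3 = 2 (sole candidate).
J3 = 6 (sole candidate).
A7 = 3 (sole candidate).
B7 = 7 (sole candidate).
J7 = 4 (sole candidate).
A8 = 1 (sole candidate).
G8 = 3 (sole candidate).
H9 = 8 (sole candidate).
J9 = 9 (sole candidate).
G1 = 9 (sole candidate).
J1 = 8 (sole candidate).
A2 = 8 (sole candidate).
B2 = 3 (sole candidate).
G3 = 5 (sole candidate).
J6 = 3 (sole candidate).
F7 = 5 (sole candidate).
H7 = 6 (sole candidate).
F8 = 2 (sole candidate).
A1 = 6 (sole candidate).
J4 = 1 (hidden single in row 4).
F4 = 9 (hidden single in row 4).
B6 = 8 (hidden single in row 6).
E4 = 8 (hidden single in row 4).
Singles propagation stalls; A5 is still open with candidates {2,4}.
  Try A5 = 4: then box 5 has no cell left for 4 — contradiction.
So A5 = 2.
A4 = 4 (sole candidate).
J5 = 7: row 5 has {1,2,8,9}; col 9 has {1,3,4,5,6,8,9}; box has {1,3,8,9} → only 7 remains.
J2 = 2 (sole candidate).
G4 = 6 (sole candidate).
E5 = 4: row 5 has {1,2,7,8,9}; col 5 has {1,2,3,5,6,8,9}; box has {1,2,8,9} → only 4 remains.
F5 = 3: row 5 has {1,2,4,7,8,9}; col 6 has {1,2,5,6,7,8,9}; box has {1,2,4,8,9} → only 3 remains.
G6 = 4 (sole candidate).
H6 = 5 (sole candidate).
E9 = 7 (sole candidate).
F9 = 4 (sole candidate).
G2 = 7 (sole candidate).
H2 = 4 (sole candidate).
B4 = 5 (sole candidate).
D4 = 7 (sole candidate).
H4 = 2 (sole candidate).
B5 = 6: row 5 has {1,2,3,4,7,8,9}; col 2 has {1,2,3,4,5,7,8,9}; box has {1,2,3,4,5,7,8,9} → only 6 remains.
D5 = 5: row 5 has {1,2,3,4,6,7,8,9}; col 4 has {1,2,4,7,8,9}; box has {1,2,3,4,7,8,9} → only 5 remains.

261543897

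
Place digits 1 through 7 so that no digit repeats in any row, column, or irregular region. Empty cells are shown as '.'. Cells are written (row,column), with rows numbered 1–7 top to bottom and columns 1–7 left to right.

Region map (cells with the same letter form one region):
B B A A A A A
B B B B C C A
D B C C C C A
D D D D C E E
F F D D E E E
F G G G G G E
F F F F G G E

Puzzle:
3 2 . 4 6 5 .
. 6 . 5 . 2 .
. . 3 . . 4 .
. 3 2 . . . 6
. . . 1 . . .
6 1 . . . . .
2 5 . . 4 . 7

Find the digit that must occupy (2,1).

(1,7) = 1: row 1 has {2,3,4,5,6}; col 7 has {6,7}; region has {4,5,6} → only 1 remains.
(2,7) = 3: row 2 has {2,5,6}; col 7 has {1,6,7}; region has {1,4,5,6} → only 3 remains.
(3,2) = 7: row 3 has {3,4}; col 2 has {1,2,3,5,6}; region has {2,3,5,6} → only 7 remains.
(3,4) = 6: row 3 has {3,4,7}; col 4 has {1,4,5}; region has {2,3,4} → only 6 remains.
(3,7) = 2: row 3 has {3,4,6,7}; col 7 has {1,3,6,7}; region has {1,3,4,5,6} → only 2 remains.
(4,4) = 7: row 4 has {2,3,6}; col 4 has {1,4,5,6}; region has {1,2,3} → only 7 remains.
(4,6) = 1: row 4 has {2,3,6,7}; col 6 has {2,4,5}; region has {6,7} → only 1 remains.
(5,2) = 4: row 5 has {1}; col 2 has {1,2,3,5,6,7}; region has {2,5,6} → only 4 remains.
(5,6) = 3: row 5 has {1,4}; col 6 has {1,2,4,5}; region has {1,6,7} → only 3 remains.
(5,7) = 5: row 5 has {1,3,4}; col 7 has {1,2,3,6,7}; region has {1,3,6,7} → only 5 remains.
(6,6) = 7: row 6 has {1,6}; col 6 has {1,2,3,4,5}; region has {1,4} → only 7 remains.
(6,7) = 4: row 6 has {1,6,7}; col 7 has {1,2,3,5,6,7}; region has {1,3,5,6,7} → only 4 remains.
(7,3) = 1: row 7 has {2,4,5,7}; col 3 has {2,3}; region has {2,4,5,6} → only 1 remains.
(7,4) = 3: row 7 has {1,2,4,5,7}; col 4 has {1,4,5,6,7}; region has {1,2,4,5,6} → only 3 remains.
(7,6) = 6: row 7 has {1,2,3,4,5,7}; col 6 has {1,2,3,4,5,7}; region has {1,4,7} → only 6 remains.
(1,3) = 7: row 1 has {1,2,3,4,5,6}; col 3 has {1,2,3}; region has {1,2,3,4,5,6} → only 7 remains.
(2,3) = 4: row 2 has {2,3,5,6}; col 3 has {1,2,3,7}; region has {2,3,5,6,7} → only 4 remains.
(3,1) = 5: row 3 has {2,3,4,6,7}; col 1 has {2,3,6}; region has {1,2,3,7} → only 5 remains.
(3,5) = 1: row 3 has {2,3,4,5,6,7}; col 5 has {4,6}; region has {2,3,4,6} → only 1 remains.
(4,1) = 4: row 4 has {1,2,3,6,7}; col 1 has {2,3,5,6}; region has {1,2,3,5,7} → only 4 remains.
(4,5) = 5: row 4 has {1,2,3,4,6,7}; col 5 has {1,4,6}; region has {1,2,3,4,6} → only 5 remains.
(5,1) = 7: row 5 has {1,3,4,5}; col 1 has {2,3,4,5,6}; region has {1,2,3,4,5,6} → only 7 remains.
(5,3) = 6: row 5 has {1,3,4,5,7}; col 3 has {1,2,3,4,7}; region has {1,2,3,4,5,7} → only 6 remains.
(5,5) = 2: row 5 has {1,3,4,5,6,7}; col 5 has {1,4,5,6}; region has {1,3,4,5,6,7} → only 2 remains.
(6,3) = 5: row 6 has {1,4,6,7}; col 3 has {1,2,3,4,6,7}; region has {1,4,6,7} → only 5 remains.
(6,4) = 2: row 6 has {1,4,5,6,7}; col 4 has {1,3,4,5,6,7}; region has {1,4,5,6,7} → only 2 remains.
(6,5) = 3: row 6 has {1,2,4,5,6,7}; col 5 has {1,2,4,5,6}; region has {1,2,4,5,6,7} → only 3 remains.
(2,1) = 1: row 2 has {2,3,4,5,6}; col 1 has {2,3,4,5,6,7}; region has {2,3,4,5,6,7} → only 1 remains.

1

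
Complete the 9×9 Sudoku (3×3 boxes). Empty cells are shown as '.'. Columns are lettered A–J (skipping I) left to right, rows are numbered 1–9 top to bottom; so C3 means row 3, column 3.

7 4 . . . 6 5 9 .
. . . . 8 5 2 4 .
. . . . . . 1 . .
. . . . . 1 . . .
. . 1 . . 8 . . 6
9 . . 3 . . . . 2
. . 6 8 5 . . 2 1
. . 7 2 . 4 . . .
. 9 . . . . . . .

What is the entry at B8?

5

D1 = 1: row 1 has {4,5,6,7,9}; col 4 has {2,3,8}; box has {5,6,8} → only 1 remains.
F6 = 7: row 6 has {2,3,9}; col 6 has {1,4,5,6,8}; box has {1,3,8} → only 7 remains.
B7 = 3: row 7 has {1,2,5,6,8}; col 2 has {4,9}; box has {6,7,9} → only 3 remains.
F7 = 9: row 7 has {1,2,3,5,6,8}; col 6 has {1,4,5,6,7,8}; box has {2,4,5,8} → only 9 remains.
F9 = 3: row 9 has {9}; col 6 has {1,4,5,6,7,8,9}; box has {2,4,5,8,9} → only 3 remains.
F3 = 2: row 3 has {1}; col 6 has {1,3,4,5,6,7,8,9}; box has {1,5,6,8} → only 2 remains.
A7 = 4: row 7 has {1,2,3,5,6,8,9}; col 1 has {7,9}; box has {3,6,7,9} → only 4 remains.
G7 = 7: row 7 has {1,2,3,4,5,6,8,9}; col 7 has {1,2,5}; box has {1,2} → only 7 remains.
E1 = 3: row 1 has {1,4,5,6,7,9}; col 5 has {5,8}; box has {1,2,5,6,8} → only 3 remains.
J1 = 8: row 1 has {1,3,4,5,6,7,9}; col 9 has {1,2,6}; box has {1,2,4,5,9} → only 8 remains.
C1 = 2: row 1 has {1,3,4,5,6,7,8,9}; col 3 has {1,6,7}; box has {4,7} → only 2 remains.
H6 = 1: in row 6, 1 can only go here (every other open cell in that row sees a 1).
A9 = 2: in row 9, 2 can only go here (every other open cell in that row sees a 2).
E9 = 1: in row 9, 1 can only go here (every other open cell in that row sees a 1).
E8 = 6: row 8 has {2,4,7}; col 5 has {1,3,5,8}; box has {1,2,3,4,5,8,9} → only 6 remains.
D9 = 7: row 9 has {1,2,3,9}; col 4 has {1,2,3,8}; box has {1,2,3,4,5,6,8,9} → only 7 remains.
D2 = 9: row 2 has {2,4,5,8}; col 4 has {1,2,3,7,8}; box has {1,2,3,5,6,8} → only 9 remains.
D3 = 4: row 3 has {1,2}; col 4 has {1,2,3,7,8,9}; box has {1,2,3,5,6,8,9} → only 4 remains.
E3 = 7: row 3 has {1,2,4}; col 5 has {1,3,5,6,8}; box has {1,2,3,4,5,6,8,9} → only 7 remains.
J3 = 3: row 3 has {1,2,4,7}; col 9 has {1,2,6,8}; box has {1,2,4,5,8,9} → only 3 remains.
D5 = 5: row 5 has {1,6,8}; col 4 has {1,2,3,4,7,8,9}; box has {1,3,7,8} → only 5 remains.
E6 = 4: row 6 has {1,2,3,7,9}; col 5 has {1,3,5,6,7,8}; box has {1,3,5,7,8} → only 4 remains.
G6 = 8: row 6 has {1,2,3,4,7,9}; col 7 has {1,2,5,7}; box has {1,2,6} → only 8 remains.
C2 = 3: row 2 has {2,4,5,8,9}; col 3 has {1,2,6,7}; box has {2,4,7} → only 3 remains.
J2 = 7: row 2 has {2,3,4,5,8,9}; col 9 has {1,2,3,6,8}; box has {1,2,3,4,5,8,9} → only 7 remains.
H3 = 6: row 3 has {1,2,3,4,7}; col 8 has {1,2,4,9}; box has {1,2,3,4,5,7,8,9} → only 6 remains.
D4 = 6: row 4 has {1}; col 4 has {1,2,3,4,5,7,8,9}; box has {1,3,4,5,7,8} → only 6 remains.
A5 = 3: row 5 has {1,5,6,8}; col 1 has {2,4,7,9}; box has {1,9} → only 3 remains.
H5 = 7: row 5 has {1,3,5,6,8}; col 8 has {1,2,4,6,9}; box has {1,2,6,8} → only 7 remains.
C6 = 5: row 6 has {1,2,3,4,7,8,9}; col 3 has {1,2,3,6,7}; box has {1,3,9} → only 5 remains.
C9 = 8: row 9 has {1,2,3,7,9}; col 3 has {1,2,3,5,6,7}; box has {2,3,4,6,7,9} → only 8 remains.
H9 = 5: row 9 has {1,2,3,7,8,9}; col 8 has {1,2,4,6,7,9}; box has {1,2,7} → only 5 remains.
J9 = 4: row 9 has {1,2,3,5,7,8,9}; col 9 has {1,2,3,6,7,8}; box has {1,2,5,7} → only 4 remains.
C3 = 9: row 3 has {1,2,3,4,6,7}; col 3 has {1,2,3,5,6,7,8}; box has {2,3,4,7} → only 9 remains.
A4 = 8: row 4 has {1,6}; col 1 has {2,3,4,7,9}; box has {1,3,5,9} → only 8 remains.
C4 = 4: row 4 has {1,6,8}; col 3 has {1,2,3,5,6,7,8,9}; box has {1,3,5,8,9} → only 4 remains.
H4 = 3: row 4 has {1,4,6,8}; col 8 has {1,2,4,5,6,7,9}; box has {1,2,6,7,8} → only 3 remains.
B5 = 2: row 5 has {1,3,5,6,7,8}; col 2 has {3,4,9}; box has {1,3,4,5,8,9} → only 2 remains.
E5 = 9: row 5 has {1,2,3,5,6,7,8}; col 5 has {1,3,4,5,6,7,8}; box has {1,3,4,5,6,7,8} → only 9 remains.
G5 = 4: row 5 has {1,2,3,5,6,7,8,9}; col 7 has {1,2,5,7,8}; box has {1,2,3,6,7,8} → only 4 remains.
B6 = 6: row 6 has {1,2,3,4,5,7,8,9}; col 2 has {2,3,4,9}; box has {1,2,3,4,5,8,9} → only 6 remains.
H8 = 8: row 8 has {2,4,6,7}; col 8 has {1,2,3,4,5,6,7,9}; box has {1,2,4,5,7} → only 8 remains.
J8 = 9: row 8 has {2,4,6,7,8}; col 9 has {1,2,3,4,6,7,8}; box has {1,2,4,5,7,8} → only 9 remains.
G9 = 6: row 9 has {1,2,3,4,5,7,8,9}; col 7 has {1,2,4,5,7,8}; box has {1,2,4,5,7,8,9} → only 6 remains.
B2 = 1: row 2 has {2,3,4,5,7,8,9}; col 2 has {2,3,4,6,9}; box has {2,3,4,7,9} → only 1 remains.
A3 = 5: row 3 has {1,2,3,4,6,7,9}; col 1 has {2,3,4,7,8,9}; box has {1,2,3,4,7,9} → only 5 remains.
B3 = 8: row 3 has {1,2,3,4,5,6,7,9}; col 2 has {1,2,3,4,6,9}; box has {1,2,3,4,5,7,9} → only 8 remains.
B4 = 7: row 4 has {1,3,4,6,8}; col 2 has {1,2,3,4,6,8,9}; box has {1,2,3,4,5,6,8,9} → only 7 remains.
E4 = 2: row 4 has {1,3,4,6,7,8}; col 5 has {1,3,4,5,6,7,8,9}; box has {1,3,4,5,6,7,8,9} → only 2 remains.
G4 = 9: row 4 has {1,2,3,4,6,7,8}; col 7 has {1,2,4,5,6,7,8}; box has {1,2,3,4,6,7,8} → only 9 remains.
J4 = 5: row 4 has {1,2,3,4,6,7,8,9}; col 9 has {1,2,3,4,6,7,8,9}; box has {1,2,3,4,6,7,8,9} → only 5 remains.
A8 = 1: row 8 has {2,4,6,7,8,9}; col 1 has {2,3,4,5,7,8,9}; box has {2,3,4,6,7,8,9} → only 1 remains.
B8 = 5: row 8 has {1,2,4,6,7,8,9}; col 2 has {1,2,3,4,6,7,8,9}; box has {1,2,3,4,6,7,8,9} → only 5 remains.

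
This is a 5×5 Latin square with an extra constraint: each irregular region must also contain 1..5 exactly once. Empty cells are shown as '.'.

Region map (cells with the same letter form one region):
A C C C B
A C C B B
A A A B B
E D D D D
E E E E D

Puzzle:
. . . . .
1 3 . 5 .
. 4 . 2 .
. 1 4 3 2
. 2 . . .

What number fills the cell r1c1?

2

r1c2 = 5 (sole candidate).
r2c3 = 2 (sole candidate).
r2c5 = 4 (sole candidate).
r4c1 = 5 (sole candidate).
r5c5 = 5 (sole candidate).
r1c3 = 1 (sole candidate).
r1c4 = 4 (sole candidate).
r1c5 = 3 (sole candidate).
r3c1 = 3 (sole candidate).
r3c3 = 5 (sole candidate).
r3c5 = 1 (sole candidate).
r5c1 = 4 (sole candidate).
r5c3 = 3 (sole candidate).
r5c4 = 1 (sole candidate).
r1c1 = 2: row 1 has {1,3,4,5}; col 1 has {1,3,4,5}; region has {1,3,4,5} → only 2 remains.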